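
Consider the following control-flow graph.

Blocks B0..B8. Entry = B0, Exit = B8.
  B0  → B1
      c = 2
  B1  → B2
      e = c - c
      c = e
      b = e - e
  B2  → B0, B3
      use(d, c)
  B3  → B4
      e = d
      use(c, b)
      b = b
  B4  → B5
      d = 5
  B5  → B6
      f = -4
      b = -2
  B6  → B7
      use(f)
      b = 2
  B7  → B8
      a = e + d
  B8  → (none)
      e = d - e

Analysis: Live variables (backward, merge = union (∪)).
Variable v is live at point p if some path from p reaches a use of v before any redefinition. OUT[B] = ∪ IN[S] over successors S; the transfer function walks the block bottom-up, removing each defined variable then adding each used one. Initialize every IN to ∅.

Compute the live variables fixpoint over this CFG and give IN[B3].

Fixpoint table:
  B0: | IN={d} | OUT={c, d}
  B1: | IN={c, d} | OUT={b, c, d}
  B2: | IN={b, c, d} | OUT={b, c, d}
  B3: | IN={b, c, d} | OUT={e}
  B4: | IN={e} | OUT={d, e}
  B5: | IN={d, e} | OUT={d, e, f}
  B6: | IN={d, e, f} | OUT={d, e}
  B7: | IN={d, e} | OUT={d, e}
  B8: | IN={d, e} | OUT={}

Merge at B3: OUT[B3] = IN[B4] = {e}
Applying B3's transfer function to that OUT value gives IN[B3] (row B3 above).

Answer: {b, c, d}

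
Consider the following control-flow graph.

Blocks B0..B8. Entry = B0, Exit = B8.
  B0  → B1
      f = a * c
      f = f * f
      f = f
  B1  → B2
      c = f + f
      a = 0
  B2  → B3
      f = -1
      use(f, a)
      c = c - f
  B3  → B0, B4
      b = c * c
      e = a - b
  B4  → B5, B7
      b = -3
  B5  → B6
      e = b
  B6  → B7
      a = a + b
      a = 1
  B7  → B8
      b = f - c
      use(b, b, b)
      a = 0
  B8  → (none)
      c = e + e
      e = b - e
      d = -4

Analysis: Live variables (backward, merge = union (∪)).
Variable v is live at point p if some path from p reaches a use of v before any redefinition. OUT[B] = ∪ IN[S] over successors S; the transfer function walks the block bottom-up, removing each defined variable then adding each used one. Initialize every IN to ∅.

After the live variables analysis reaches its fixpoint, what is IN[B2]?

Answer: {a, c}

Derivation:
Per-block solution:
  B0:   IN={a, c}   OUT={f}
  B1:   IN={f}   OUT={a, c}
  B2:   IN={a, c}   OUT={a, c, f}
  B3:   IN={a, c, f}   OUT={a, c, e, f}
  B4:   IN={a, c, e, f}   OUT={a, b, c, e, f}
  B5:   IN={a, b, c, f}   OUT={a, b, c, e, f}
  B6:   IN={a, b, c, e, f}   OUT={c, e, f}
  B7:   IN={c, e, f}   OUT={b, e}
  B8:   IN={b, e}   OUT={}

Merge at B2: OUT[B2] = IN[B3] = {a, c, f}
Applying B2's transfer function to that OUT value gives IN[B2] (row B2 above).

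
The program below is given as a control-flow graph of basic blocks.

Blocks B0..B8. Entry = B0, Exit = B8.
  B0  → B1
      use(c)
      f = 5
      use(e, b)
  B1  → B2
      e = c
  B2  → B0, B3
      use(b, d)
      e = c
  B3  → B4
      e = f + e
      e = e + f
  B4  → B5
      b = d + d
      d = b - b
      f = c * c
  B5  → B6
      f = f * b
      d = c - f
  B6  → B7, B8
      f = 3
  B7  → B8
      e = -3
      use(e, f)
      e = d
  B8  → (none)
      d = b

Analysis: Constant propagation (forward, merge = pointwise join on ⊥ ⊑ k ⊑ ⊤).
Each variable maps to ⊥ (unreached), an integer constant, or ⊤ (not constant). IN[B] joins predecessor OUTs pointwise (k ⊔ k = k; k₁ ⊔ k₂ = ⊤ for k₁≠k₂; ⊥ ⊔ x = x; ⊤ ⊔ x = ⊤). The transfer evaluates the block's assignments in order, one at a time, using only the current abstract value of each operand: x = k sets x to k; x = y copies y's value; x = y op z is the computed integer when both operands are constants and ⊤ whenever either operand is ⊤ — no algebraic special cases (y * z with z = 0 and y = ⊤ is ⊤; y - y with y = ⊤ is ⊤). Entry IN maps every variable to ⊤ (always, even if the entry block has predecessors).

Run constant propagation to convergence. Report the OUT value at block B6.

Converged values:
  B0:   IN=(all ⊤)   OUT={f:5; rest ⊤}
  B1:   IN={f:5; rest ⊤}   OUT={f:5; rest ⊤}
  B2:   IN={f:5; rest ⊤}   OUT={f:5; rest ⊤}
  B3:   IN={f:5; rest ⊤}   OUT={f:5; rest ⊤}
  B4:   IN={f:5; rest ⊤}   OUT=(all ⊤)
  B5:   IN=(all ⊤)   OUT=(all ⊤)
  B6:   IN=(all ⊤)   OUT={f:3; rest ⊤}
  B7:   IN={f:3; rest ⊤}   OUT={f:3; rest ⊤}
  B8:   IN={f:3; rest ⊤}   OUT={f:3; rest ⊤}

Merge at B6: IN[B6] = OUT[B5] = {a: ⊤, b: ⊤, c: ⊤, d: ⊤, e: ⊤, f: ⊤}
Applying B6's transfer function to that IN value gives OUT[B6] (row B6 above).

Answer: {a: ⊤, b: ⊤, c: ⊤, d: ⊤, e: ⊤, f: 3}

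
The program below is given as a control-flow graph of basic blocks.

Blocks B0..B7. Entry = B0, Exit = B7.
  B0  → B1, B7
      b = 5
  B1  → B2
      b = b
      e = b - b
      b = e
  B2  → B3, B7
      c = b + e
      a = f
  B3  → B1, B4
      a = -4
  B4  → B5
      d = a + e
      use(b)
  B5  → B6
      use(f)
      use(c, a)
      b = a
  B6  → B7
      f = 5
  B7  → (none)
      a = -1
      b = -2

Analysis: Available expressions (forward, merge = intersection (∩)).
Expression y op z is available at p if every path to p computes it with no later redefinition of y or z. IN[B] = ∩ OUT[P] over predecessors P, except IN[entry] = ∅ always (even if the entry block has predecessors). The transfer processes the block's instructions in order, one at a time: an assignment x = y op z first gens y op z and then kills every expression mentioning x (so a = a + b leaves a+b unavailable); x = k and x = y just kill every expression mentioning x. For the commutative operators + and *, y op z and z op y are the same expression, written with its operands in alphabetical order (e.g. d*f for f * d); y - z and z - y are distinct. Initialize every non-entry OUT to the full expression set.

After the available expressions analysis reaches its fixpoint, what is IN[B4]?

Answer: {b+e}

Trace:
Per-block solution:
  B0:   IN={}   OUT={}
  B1:   IN={}   OUT={}
  B2:   IN={}   OUT={b+e}
  B3:   IN={b+e}   OUT={b+e}
  B4:   IN={b+e}   OUT={a+e, b+e}
  B5:   IN={a+e, b+e}   OUT={a+e}
  B6:   IN={a+e}   OUT={a+e}
  B7:   IN={}   OUT={}

Merge at B4: IN[B4] = OUT[B3] = {b+e}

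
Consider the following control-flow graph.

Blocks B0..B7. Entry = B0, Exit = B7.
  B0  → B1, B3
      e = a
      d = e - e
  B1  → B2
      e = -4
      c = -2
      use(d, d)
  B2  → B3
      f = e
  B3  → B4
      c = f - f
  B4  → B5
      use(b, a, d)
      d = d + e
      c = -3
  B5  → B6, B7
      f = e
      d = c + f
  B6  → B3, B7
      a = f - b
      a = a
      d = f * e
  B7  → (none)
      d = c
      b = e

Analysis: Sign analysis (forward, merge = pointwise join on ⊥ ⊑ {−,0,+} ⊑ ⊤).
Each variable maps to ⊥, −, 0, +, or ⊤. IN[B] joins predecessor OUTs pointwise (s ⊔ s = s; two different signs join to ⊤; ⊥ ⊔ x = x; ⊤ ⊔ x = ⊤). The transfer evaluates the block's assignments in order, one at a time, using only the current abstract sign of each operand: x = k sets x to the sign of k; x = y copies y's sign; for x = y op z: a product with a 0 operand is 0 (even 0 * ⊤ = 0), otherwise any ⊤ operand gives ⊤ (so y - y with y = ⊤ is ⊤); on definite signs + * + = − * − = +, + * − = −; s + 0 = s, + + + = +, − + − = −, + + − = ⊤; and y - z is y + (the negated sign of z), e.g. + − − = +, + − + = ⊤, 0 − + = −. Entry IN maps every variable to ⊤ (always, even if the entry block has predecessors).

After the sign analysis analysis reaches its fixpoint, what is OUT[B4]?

Converged values:
  B0: | IN=(all ⊤) | OUT=(all ⊤)
  B1: | IN=(all ⊤) | OUT={c:-, e:-; rest ⊤}
  B2: | IN={c:-, e:-; rest ⊤} | OUT={c:-, e:-, f:-; rest ⊤}
  B3: | IN=(all ⊤) | OUT=(all ⊤)
  B4: | IN=(all ⊤) | OUT={c:-; rest ⊤}
  B5: | IN={c:-; rest ⊤} | OUT={c:-; rest ⊤}
  B6: | IN={c:-; rest ⊤} | OUT={c:-; rest ⊤}
  B7: | IN={c:-; rest ⊤} | OUT={c:-, d:-; rest ⊤}

Merge at B4: IN[B4] = OUT[B3] = {a: ⊤, b: ⊤, c: ⊤, d: ⊤, e: ⊤, f: ⊤}
Applying B4's transfer function to that IN value gives OUT[B4] (row B4 above).

Answer: {a: ⊤, b: ⊤, c: -, d: ⊤, e: ⊤, f: ⊤}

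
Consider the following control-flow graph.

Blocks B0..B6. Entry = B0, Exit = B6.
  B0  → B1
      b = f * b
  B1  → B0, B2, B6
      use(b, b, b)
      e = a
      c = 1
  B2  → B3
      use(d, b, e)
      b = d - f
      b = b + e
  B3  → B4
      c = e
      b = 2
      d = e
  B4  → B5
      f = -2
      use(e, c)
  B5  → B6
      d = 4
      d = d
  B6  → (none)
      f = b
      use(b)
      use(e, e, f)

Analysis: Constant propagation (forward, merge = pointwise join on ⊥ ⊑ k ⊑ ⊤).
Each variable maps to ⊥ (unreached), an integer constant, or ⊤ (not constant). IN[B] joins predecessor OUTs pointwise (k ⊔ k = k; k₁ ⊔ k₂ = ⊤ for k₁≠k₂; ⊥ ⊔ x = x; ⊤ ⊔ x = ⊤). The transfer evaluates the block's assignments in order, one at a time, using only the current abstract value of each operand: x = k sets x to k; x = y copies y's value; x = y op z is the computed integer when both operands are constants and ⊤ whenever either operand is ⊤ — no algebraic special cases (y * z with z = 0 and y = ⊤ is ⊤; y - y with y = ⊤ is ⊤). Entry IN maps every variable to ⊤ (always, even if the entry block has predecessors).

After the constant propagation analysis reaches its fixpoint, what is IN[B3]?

Fixpoint table:
  B0: | IN=(all ⊤) | OUT=(all ⊤)
  B1: | IN=(all ⊤) | OUT={c:1; rest ⊤}
  B2: | IN={c:1; rest ⊤} | OUT={c:1; rest ⊤}
  B3: | IN={c:1; rest ⊤} | OUT={b:2; rest ⊤}
  B4: | IN={b:2; rest ⊤} | OUT={b:2, f:-2; rest ⊤}
  B5: | IN={b:2, f:-2; rest ⊤} | OUT={b:2, d:4, f:-2; rest ⊤}
  B6: | IN=(all ⊤) | OUT=(all ⊤)

Merge at B3: IN[B3] = OUT[B2] = {a: ⊤, b: ⊤, c: 1, d: ⊤, e: ⊤, f: ⊤}

Answer: {a: ⊤, b: ⊤, c: 1, d: ⊤, e: ⊤, f: ⊤}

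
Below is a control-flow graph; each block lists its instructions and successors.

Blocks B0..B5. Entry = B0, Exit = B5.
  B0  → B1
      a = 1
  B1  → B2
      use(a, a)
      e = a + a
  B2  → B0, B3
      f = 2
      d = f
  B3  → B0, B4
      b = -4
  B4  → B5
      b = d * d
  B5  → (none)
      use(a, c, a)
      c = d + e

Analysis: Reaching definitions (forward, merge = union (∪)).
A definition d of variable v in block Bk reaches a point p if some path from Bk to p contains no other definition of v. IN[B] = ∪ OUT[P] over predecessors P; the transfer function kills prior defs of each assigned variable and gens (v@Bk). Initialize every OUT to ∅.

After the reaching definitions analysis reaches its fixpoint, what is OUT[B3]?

Answer: {a@B0, b@B3, d@B2, e@B1, f@B2}

Derivation:
Fixpoint table:
  B0:   IN={a@B0, b@B3, d@B2, e@B1, f@B2}   OUT={a@B0, b@B3, d@B2, e@B1, f@B2}
  B1:   IN={a@B0, b@B3, d@B2, e@B1, f@B2}   OUT={a@B0, b@B3, d@B2, e@B1, f@B2}
  B2:   IN={a@B0, b@B3, d@B2, e@B1, f@B2}   OUT={a@B0, b@B3, d@B2, e@B1, f@B2}
  B3:   IN={a@B0, b@B3, d@B2, e@B1, f@B2}   OUT={a@B0, b@B3, d@B2, e@B1, f@B2}
  B4:   IN={a@B0, b@B3, d@B2, e@B1, f@B2}   OUT={a@B0, b@B4, d@B2, e@B1, f@B2}
  B5:   IN={a@B0, b@B4, d@B2, e@B1, f@B2}   OUT={a@B0, b@B4, c@B5, d@B2, e@B1, f@B2}

Merge at B3: IN[B3] = OUT[B2] = {a@B0, b@B3, d@B2, e@B1, f@B2}
Applying B3's transfer function to that IN value gives OUT[B3] (row B3 above).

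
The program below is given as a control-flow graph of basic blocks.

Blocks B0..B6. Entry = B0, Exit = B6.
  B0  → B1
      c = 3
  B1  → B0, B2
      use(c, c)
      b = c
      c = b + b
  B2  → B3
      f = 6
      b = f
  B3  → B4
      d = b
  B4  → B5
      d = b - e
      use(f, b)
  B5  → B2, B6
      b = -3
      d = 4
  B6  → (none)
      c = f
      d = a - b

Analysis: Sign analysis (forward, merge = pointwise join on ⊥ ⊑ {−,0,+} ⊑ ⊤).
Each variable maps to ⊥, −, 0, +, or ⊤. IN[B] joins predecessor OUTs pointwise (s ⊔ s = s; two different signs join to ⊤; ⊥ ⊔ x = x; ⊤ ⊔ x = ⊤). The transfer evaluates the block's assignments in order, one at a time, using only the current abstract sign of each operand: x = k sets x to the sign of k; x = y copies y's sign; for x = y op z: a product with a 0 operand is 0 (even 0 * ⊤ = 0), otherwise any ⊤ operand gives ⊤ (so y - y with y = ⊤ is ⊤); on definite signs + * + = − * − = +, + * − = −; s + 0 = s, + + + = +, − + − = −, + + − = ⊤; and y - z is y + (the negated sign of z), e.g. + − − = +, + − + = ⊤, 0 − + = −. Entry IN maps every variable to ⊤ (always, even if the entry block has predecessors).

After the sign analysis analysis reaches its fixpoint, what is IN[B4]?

Fixpoint table:
  B0:   IN=(all ⊤)   OUT={c:+; rest ⊤}
  B1:   IN={c:+; rest ⊤}   OUT={b:+, c:+; rest ⊤}
  B2:   IN={c:+; rest ⊤}   OUT={b:+, c:+, f:+; rest ⊤}
  B3:   IN={b:+, c:+, f:+; rest ⊤}   OUT={b:+, c:+, d:+, f:+; rest ⊤}
  B4:   IN={b:+, c:+, d:+, f:+; rest ⊤}   OUT={b:+, c:+, f:+; rest ⊤}
  B5:   IN={b:+, c:+, f:+; rest ⊤}   OUT={b:-, c:+, d:+, f:+; rest ⊤}
  B6:   IN={b:-, c:+, d:+, f:+; rest ⊤}   OUT={b:-, c:+, f:+; rest ⊤}

Merge at B4: IN[B4] = OUT[B3] = {a: ⊤, b: +, c: +, d: +, e: ⊤, f: +}

Answer: {a: ⊤, b: +, c: +, d: +, e: ⊤, f: +}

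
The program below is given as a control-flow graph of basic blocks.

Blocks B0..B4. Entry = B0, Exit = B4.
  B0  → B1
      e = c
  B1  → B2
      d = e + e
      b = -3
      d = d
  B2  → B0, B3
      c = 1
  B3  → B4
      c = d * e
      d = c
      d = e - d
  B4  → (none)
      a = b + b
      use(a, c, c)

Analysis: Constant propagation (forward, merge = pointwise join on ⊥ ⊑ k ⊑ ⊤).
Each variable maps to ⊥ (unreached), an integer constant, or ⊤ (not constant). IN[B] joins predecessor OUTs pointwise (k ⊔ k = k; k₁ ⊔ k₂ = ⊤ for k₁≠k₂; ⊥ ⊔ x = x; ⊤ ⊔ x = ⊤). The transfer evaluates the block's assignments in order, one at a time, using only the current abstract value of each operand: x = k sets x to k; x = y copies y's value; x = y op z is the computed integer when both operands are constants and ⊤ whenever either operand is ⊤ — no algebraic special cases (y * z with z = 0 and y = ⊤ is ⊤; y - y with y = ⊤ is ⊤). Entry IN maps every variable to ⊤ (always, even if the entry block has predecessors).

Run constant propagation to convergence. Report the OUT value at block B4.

Answer: {a: -6, b: -3, c: ⊤, d: ⊤, e: ⊤, f: ⊤}

Working:
Converged values:
  B0:   IN=(all ⊤)   OUT=(all ⊤)
  B1:   IN=(all ⊤)   OUT={b:-3; rest ⊤}
  B2:   IN={b:-3; rest ⊤}   OUT={b:-3, c:1; rest ⊤}
  B3:   IN={b:-3, c:1; rest ⊤}   OUT={b:-3; rest ⊤}
  B4:   IN={b:-3; rest ⊤}   OUT={a:-6, b:-3; rest ⊤}

Merge at B4: IN[B4] = OUT[B3] = {a: ⊤, b: -3, c: ⊤, d: ⊤, e: ⊤, f: ⊤}
Applying B4's transfer function to that IN value gives OUT[B4] (row B4 above).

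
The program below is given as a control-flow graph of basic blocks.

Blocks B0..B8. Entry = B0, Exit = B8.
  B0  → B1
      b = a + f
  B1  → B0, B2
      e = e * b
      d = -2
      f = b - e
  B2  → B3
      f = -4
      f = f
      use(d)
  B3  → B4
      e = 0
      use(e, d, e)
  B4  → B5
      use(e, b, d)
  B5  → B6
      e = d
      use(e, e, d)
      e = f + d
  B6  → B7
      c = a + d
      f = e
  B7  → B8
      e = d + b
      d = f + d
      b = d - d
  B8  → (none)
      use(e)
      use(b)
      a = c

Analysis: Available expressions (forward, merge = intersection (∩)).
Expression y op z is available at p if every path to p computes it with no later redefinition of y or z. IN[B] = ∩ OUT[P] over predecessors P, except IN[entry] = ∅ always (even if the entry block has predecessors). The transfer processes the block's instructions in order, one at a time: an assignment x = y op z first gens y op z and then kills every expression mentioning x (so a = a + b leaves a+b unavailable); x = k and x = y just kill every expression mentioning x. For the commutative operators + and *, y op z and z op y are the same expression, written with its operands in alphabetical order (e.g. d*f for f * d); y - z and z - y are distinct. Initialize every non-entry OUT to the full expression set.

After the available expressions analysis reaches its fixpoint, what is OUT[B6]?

Answer: {a+d}

Derivation:
Converged values:
  B0:   IN={}   OUT={a+f}
  B1:   IN={a+f}   OUT={b-e}
  B2:   IN={b-e}   OUT={b-e}
  B3:   IN={b-e}   OUT={}
  B4:   IN={}   OUT={}
  B5:   IN={}   OUT={d+f}
  B6:   IN={d+f}   OUT={a+d}
  B7:   IN={a+d}   OUT={d-d}
  B8:   IN={d-d}   OUT={d-d}

Merge at B6: IN[B6] = OUT[B5] = {d+f}
Applying B6's transfer function to that IN value gives OUT[B6] (row B6 above).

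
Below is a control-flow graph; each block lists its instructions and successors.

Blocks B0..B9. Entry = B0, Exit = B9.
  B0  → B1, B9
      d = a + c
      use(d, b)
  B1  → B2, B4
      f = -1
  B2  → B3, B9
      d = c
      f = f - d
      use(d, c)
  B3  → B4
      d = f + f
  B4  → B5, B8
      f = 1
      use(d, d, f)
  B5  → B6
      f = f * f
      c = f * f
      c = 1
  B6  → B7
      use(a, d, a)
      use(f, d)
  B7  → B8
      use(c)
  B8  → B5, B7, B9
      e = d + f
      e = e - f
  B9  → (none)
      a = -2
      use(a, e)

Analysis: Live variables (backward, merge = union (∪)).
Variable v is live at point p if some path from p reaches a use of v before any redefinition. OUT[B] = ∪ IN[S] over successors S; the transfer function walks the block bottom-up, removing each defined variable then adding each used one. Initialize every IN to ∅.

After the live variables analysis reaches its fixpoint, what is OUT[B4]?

Converged values:
  B0: | IN={a, b, c, e} | OUT={a, c, d, e}
  B1: | IN={a, c, d, e} | OUT={a, c, d, e, f}
  B2: | IN={a, c, e, f} | OUT={a, c, e, f}
  B3: | IN={a, c, f} | OUT={a, c, d}
  B4: | IN={a, c, d} | OUT={a, c, d, f}
  B5: | IN={a, d, f} | OUT={a, c, d, f}
  B6: | IN={a, c, d, f} | OUT={a, c, d, f}
  B7: | IN={a, c, d, f} | OUT={a, c, d, f}
  B8: | IN={a, c, d, f} | OUT={a, c, d, e, f}
  B9: | IN={e} | OUT={}

Merge at B4: OUT[B4] = IN[B5] ⊔ IN[B8] = {a, c, d, f}

Answer: {a, c, d, f}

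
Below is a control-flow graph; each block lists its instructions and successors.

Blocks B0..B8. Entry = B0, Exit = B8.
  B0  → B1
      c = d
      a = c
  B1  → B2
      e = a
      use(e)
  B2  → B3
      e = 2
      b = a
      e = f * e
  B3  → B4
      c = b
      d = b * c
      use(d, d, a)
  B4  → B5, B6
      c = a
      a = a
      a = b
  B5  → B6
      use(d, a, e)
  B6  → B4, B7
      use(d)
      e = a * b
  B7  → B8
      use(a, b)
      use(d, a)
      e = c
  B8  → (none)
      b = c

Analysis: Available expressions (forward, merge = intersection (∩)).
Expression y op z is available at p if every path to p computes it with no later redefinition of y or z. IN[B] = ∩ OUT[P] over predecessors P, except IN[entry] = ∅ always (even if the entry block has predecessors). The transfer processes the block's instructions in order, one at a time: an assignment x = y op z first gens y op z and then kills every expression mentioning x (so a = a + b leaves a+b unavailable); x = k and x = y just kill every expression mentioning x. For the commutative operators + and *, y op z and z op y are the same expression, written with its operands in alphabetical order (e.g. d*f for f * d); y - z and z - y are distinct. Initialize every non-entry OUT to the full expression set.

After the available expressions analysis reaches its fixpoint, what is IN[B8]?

Converged values:
  B0:   IN={}   OUT={}
  B1:   IN={}   OUT={}
  B2:   IN={}   OUT={}
  B3:   IN={}   OUT={b*c}
  B4:   IN={}   OUT={}
  B5:   IN={}   OUT={}
  B6:   IN={}   OUT={a*b}
  B7:   IN={a*b}   OUT={a*b}
  B8:   IN={a*b}   OUT={}

Merge at B8: IN[B8] = OUT[B7] = {a*b}

Answer: {a*b}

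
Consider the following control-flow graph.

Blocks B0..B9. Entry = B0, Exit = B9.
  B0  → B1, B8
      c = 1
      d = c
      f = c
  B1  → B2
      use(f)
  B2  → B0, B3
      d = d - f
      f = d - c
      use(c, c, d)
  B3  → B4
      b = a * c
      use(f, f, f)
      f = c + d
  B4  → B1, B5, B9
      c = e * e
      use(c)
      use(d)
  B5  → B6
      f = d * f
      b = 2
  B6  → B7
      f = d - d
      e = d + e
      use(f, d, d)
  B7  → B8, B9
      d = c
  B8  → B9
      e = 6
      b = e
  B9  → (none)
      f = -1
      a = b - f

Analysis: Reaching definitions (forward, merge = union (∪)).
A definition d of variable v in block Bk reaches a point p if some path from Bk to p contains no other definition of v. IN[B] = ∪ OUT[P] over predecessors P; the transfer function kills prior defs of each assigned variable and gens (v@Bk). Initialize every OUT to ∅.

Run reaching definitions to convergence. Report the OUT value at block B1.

Fixpoint table:
  B0: | IN={b@B3, c@B0, c@B4, d@B2, f@B2} | OUT={b@B3, c@B0, d@B0, f@B0}
  B1: | IN={b@B3, c@B0, c@B4, d@B0, d@B2, f@B0, f@B3} | OUT={b@B3, c@B0, c@B4, d@B0, d@B2, f@B0, f@B3}
  B2: | IN={b@B3, c@B0, c@B4, d@B0, d@B2, f@B0, f@B3} | OUT={b@B3, c@B0, c@B4, d@B2, f@B2}
  B3: | IN={b@B3, c@B0, c@B4, d@B2, f@B2} | OUT={b@B3, c@B0, c@B4, d@B2, f@B3}
  B4: | IN={b@B3, c@B0, c@B4, d@B2, f@B3} | OUT={b@B3, c@B4, d@B2, f@B3}
  B5: | IN={b@B3, c@B4, d@B2, f@B3} | OUT={b@B5, c@B4, d@B2, f@B5}
  B6: | IN={b@B5, c@B4, d@B2, f@B5} | OUT={b@B5, c@B4, d@B2, e@B6, f@B6}
  B7: | IN={b@B5, c@B4, d@B2, e@B6, f@B6} | OUT={b@B5, c@B4, d@B7, e@B6, f@B6}
  B8: | IN={b@B3, b@B5, c@B0, c@B4, d@B0, d@B7, e@B6, f@B0, f@B6} | OUT={b@B8, c@B0, c@B4, d@B0, d@B7, e@B8, f@B0, f@B6}
  B9: | IN={b@B3, b@B5, b@B8, c@B0, c@B4, d@B0, d@B2, d@B7, e@B6, e@B8, f@B0, f@B3, f@B6} | OUT={a@B9, b@B3, b@B5, b@B8, c@B0, c@B4, d@B0, d@B2, d@B7, e@B6, e@B8, f@B9}

Merge at B1: IN[B1] = OUT[B0] ⊔ OUT[B4] = {b@B3, c@B0, c@B4, d@B0, d@B2, f@B0, f@B3}
Applying B1's transfer function to that IN value gives OUT[B1] (row B1 above).

Answer: {b@B3, c@B0, c@B4, d@B0, d@B2, f@B0, f@B3}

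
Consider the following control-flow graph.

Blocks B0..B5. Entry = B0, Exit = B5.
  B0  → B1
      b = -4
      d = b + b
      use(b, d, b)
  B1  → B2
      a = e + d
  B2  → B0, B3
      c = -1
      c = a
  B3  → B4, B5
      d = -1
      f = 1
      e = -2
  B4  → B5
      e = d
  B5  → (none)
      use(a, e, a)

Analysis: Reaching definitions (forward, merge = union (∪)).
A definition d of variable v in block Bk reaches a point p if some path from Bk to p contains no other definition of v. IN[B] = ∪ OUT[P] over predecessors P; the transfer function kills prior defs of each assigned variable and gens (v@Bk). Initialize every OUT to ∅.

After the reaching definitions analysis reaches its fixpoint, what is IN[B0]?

Answer: {a@B1, b@B0, c@B2, d@B0}

Trace:
Converged values:
  B0: | IN={a@B1, b@B0, c@B2, d@B0} | OUT={a@B1, b@B0, c@B2, d@B0}
  B1: | IN={a@B1, b@B0, c@B2, d@B0} | OUT={a@B1, b@B0, c@B2, d@B0}
  B2: | IN={a@B1, b@B0, c@B2, d@B0} | OUT={a@B1, b@B0, c@B2, d@B0}
  B3: | IN={a@B1, b@B0, c@B2, d@B0} | OUT={a@B1, b@B0, c@B2, d@B3, e@B3, f@B3}
  B4: | IN={a@B1, b@B0, c@B2, d@B3, e@B3, f@B3} | OUT={a@B1, b@B0, c@B2, d@B3, e@B4, f@B3}
  B5: | IN={a@B1, b@B0, c@B2, d@B3, e@B3, e@B4, f@B3} | OUT={a@B1, b@B0, c@B2, d@B3, e@B3, e@B4, f@B3}

Merge at B0 (entry node, so the boundary value {} is joined with the incoming edge(s)): IN[B0] = {} ⊔ OUT[B2] = {a@B1, b@B0, c@B2, d@B0}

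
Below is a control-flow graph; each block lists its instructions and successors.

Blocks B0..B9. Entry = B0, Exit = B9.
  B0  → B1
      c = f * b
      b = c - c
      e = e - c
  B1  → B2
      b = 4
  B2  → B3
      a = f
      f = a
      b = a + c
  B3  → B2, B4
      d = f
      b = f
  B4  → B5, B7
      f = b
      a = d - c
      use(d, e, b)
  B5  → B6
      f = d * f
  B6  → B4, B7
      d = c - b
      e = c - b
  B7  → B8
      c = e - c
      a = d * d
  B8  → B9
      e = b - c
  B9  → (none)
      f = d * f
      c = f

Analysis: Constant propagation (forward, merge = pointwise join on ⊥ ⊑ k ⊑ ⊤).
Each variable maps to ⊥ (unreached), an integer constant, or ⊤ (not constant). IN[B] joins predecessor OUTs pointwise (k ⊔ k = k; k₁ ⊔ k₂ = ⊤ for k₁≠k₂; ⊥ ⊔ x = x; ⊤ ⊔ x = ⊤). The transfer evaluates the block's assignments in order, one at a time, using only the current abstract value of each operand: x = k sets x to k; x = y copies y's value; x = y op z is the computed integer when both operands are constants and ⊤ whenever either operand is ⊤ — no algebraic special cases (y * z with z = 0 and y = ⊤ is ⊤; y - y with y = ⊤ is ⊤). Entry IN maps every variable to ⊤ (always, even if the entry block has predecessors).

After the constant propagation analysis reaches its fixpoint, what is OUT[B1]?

Converged values:
  B0:   IN=(all ⊤)   OUT=(all ⊤)
  B1:   IN=(all ⊤)   OUT={b:4; rest ⊤}
  B2:   IN=(all ⊤)   OUT=(all ⊤)
  B3:   IN=(all ⊤)   OUT=(all ⊤)
  B4:   IN=(all ⊤)   OUT=(all ⊤)
  B5:   IN=(all ⊤)   OUT=(all ⊤)
  B6:   IN=(all ⊤)   OUT=(all ⊤)
  B7:   IN=(all ⊤)   OUT=(all ⊤)
  B8:   IN=(all ⊤)   OUT=(all ⊤)
  B9:   IN=(all ⊤)   OUT=(all ⊤)

Merge at B1: IN[B1] = OUT[B0] = {a: ⊤, b: ⊤, c: ⊤, d: ⊤, e: ⊤, f: ⊤}
Applying B1's transfer function to that IN value gives OUT[B1] (row B1 above).

Answer: {a: ⊤, b: 4, c: ⊤, d: ⊤, e: ⊤, f: ⊤}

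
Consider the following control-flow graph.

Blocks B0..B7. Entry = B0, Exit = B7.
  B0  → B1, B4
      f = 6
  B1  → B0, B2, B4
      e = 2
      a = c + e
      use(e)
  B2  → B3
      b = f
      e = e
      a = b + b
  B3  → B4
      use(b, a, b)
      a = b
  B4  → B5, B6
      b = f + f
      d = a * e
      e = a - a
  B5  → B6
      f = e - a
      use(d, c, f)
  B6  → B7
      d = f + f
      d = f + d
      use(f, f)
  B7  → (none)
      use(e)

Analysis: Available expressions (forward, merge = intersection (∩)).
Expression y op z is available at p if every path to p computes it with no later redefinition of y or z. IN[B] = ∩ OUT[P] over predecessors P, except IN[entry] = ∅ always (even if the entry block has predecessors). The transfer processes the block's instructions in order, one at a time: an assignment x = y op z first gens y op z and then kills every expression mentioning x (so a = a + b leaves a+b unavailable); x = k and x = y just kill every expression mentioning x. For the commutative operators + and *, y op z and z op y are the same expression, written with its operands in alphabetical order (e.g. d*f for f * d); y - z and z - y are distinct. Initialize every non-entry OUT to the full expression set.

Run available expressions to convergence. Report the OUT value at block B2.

Answer: {b+b}

Trace:
Fixpoint table:
  B0:  IN={}  OUT={}
  B1:  IN={}  OUT={c+e}
  B2:  IN={c+e}  OUT={b+b}
  B3:  IN={b+b}  OUT={b+b}
  B4:  IN={}  OUT={a-a, f+f}
  B5:  IN={a-a, f+f}  OUT={a-a, e-a}
  B6:  IN={a-a}  OUT={a-a, f+f}
  B7:  IN={a-a, f+f}  OUT={a-a, f+f}

Merge at B2: IN[B2] = OUT[B1] = {c+e}
Applying B2's transfer function to that IN value gives OUT[B2] (row B2 above).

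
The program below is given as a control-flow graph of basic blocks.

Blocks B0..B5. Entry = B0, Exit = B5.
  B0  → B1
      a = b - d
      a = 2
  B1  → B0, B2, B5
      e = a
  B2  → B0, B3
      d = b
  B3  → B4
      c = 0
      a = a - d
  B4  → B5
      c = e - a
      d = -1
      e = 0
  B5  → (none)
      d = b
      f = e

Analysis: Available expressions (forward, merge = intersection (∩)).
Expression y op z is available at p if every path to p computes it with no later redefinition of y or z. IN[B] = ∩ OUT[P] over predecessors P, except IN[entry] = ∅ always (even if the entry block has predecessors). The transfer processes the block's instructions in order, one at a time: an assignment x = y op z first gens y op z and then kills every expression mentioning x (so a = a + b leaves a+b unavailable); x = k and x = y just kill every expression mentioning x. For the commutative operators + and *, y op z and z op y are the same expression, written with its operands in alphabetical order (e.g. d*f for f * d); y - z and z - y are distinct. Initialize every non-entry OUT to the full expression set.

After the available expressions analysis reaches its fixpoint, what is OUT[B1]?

Per-block solution:
  B0:  IN={}  OUT={b-d}
  B1:  IN={b-d}  OUT={b-d}
  B2:  IN={b-d}  OUT={}
  B3:  IN={}  OUT={}
  B4:  IN={}  OUT={}
  B5:  IN={}  OUT={}

Merge at B1: IN[B1] = OUT[B0] = {b-d}
Applying B1's transfer function to that IN value gives OUT[B1] (row B1 above).

Answer: {b-d}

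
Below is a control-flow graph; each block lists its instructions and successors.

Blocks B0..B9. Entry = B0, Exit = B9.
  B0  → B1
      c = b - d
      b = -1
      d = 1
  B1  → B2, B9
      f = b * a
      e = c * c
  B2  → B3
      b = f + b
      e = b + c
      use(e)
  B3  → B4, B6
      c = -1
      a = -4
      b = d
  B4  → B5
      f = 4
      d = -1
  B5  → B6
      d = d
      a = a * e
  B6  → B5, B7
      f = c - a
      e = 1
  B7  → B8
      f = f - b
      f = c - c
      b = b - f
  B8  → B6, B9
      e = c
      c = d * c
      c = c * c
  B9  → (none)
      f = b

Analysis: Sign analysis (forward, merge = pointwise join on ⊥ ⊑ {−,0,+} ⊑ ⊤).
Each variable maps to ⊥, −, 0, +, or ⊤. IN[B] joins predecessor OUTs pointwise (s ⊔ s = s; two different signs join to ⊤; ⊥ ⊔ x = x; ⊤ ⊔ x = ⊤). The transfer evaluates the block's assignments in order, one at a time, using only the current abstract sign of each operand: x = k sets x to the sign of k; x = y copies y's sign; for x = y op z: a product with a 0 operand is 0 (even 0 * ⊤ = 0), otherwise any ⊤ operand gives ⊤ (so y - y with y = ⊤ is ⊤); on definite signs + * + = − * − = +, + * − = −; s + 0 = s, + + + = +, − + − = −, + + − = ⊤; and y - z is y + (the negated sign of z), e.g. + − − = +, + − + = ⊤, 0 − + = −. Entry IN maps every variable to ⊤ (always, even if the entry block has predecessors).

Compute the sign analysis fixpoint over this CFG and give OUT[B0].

Answer: {a: ⊤, b: -, c: ⊤, d: +, e: ⊤, f: ⊤}

Working:
Fixpoint table:
  B0:   IN=(all ⊤)   OUT={b:-, d:+; rest ⊤}
  B1:   IN={b:-, d:+; rest ⊤}   OUT={b:-, d:+; rest ⊤}
  B2:   IN={b:-, d:+; rest ⊤}   OUT={d:+; rest ⊤}
  B3:   IN={d:+; rest ⊤}   OUT={a:-, b:+, c:-, d:+; rest ⊤}
  B4:   IN={a:-, b:+, c:-, d:+; rest ⊤}   OUT={a:-, b:+, c:-, d:-, f:+; rest ⊤}
  B5:   IN=(all ⊤)   OUT=(all ⊤)
  B6:   IN=(all ⊤)   OUT={e:+; rest ⊤}
  B7:   IN={e:+; rest ⊤}   OUT={e:+; rest ⊤}
  B8:   IN={e:+; rest ⊤}   OUT=(all ⊤)
  B9:   IN=(all ⊤)   OUT=(all ⊤)

B0 is the boundary node: IN[B0] = {a: ⊤, b: ⊤, c: ⊤, d: ⊤, e: ⊤, f: ⊤}
Applying B0's transfer function to that IN value gives OUT[B0] (row B0 above).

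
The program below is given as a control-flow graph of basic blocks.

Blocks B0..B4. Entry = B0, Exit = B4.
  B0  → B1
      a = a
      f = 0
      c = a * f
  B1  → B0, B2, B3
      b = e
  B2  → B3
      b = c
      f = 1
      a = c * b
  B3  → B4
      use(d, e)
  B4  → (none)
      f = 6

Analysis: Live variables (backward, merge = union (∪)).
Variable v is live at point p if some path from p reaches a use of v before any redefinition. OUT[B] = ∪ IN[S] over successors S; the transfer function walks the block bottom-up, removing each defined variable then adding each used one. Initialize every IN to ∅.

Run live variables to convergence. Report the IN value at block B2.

Per-block solution:
  B0:   IN={a, d, e}   OUT={a, c, d, e}
  B1:   IN={a, c, d, e}   OUT={a, c, d, e}
  B2:   IN={c, d, e}   OUT={d, e}
  B3:   IN={d, e}   OUT={}
  B4:   IN={}   OUT={}

Merge at B2: OUT[B2] = IN[B3] = {d, e}
Applying B2's transfer function to that OUT value gives IN[B2] (row B2 above).

Answer: {c, d, e}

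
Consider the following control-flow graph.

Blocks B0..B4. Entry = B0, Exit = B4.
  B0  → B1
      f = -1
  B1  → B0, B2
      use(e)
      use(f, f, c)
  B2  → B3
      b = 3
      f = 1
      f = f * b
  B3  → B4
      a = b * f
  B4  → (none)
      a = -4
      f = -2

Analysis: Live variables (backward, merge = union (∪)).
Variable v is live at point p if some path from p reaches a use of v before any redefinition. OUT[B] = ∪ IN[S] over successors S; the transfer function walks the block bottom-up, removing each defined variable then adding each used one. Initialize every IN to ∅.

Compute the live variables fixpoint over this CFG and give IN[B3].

Converged values:
  B0: | IN={c, e} | OUT={c, e, f}
  B1: | IN={c, e, f} | OUT={c, e}
  B2: | IN={} | OUT={b, f}
  B3: | IN={b, f} | OUT={}
  B4: | IN={} | OUT={}

Merge at B3: OUT[B3] = IN[B4] = {}
Applying B3's transfer function to that OUT value gives IN[B3] (row B3 above).

Answer: {b, f}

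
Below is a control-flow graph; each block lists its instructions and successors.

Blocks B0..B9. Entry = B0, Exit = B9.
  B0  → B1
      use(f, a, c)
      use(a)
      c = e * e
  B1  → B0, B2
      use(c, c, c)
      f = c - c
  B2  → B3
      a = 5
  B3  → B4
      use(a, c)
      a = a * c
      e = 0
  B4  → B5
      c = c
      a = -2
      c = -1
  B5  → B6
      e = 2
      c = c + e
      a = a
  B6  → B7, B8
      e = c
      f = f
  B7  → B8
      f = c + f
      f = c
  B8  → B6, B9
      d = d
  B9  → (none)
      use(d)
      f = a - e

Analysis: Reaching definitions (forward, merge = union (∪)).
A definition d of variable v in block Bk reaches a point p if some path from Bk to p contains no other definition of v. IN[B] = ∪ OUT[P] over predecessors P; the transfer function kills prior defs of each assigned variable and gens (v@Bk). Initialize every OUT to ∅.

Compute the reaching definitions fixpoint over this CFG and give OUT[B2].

Fixpoint table:
  B0:  IN={c@B0, f@B1}  OUT={c@B0, f@B1}
  B1:  IN={c@B0, f@B1}  OUT={c@B0, f@B1}
  B2:  IN={c@B0, f@B1}  OUT={a@B2, c@B0, f@B1}
  B3:  IN={a@B2, c@B0, f@B1}  OUT={a@B3, c@B0, e@B3, f@B1}
  B4:  IN={a@B3, c@B0, e@B3, f@B1}  OUT={a@B4, c@B4, e@B3, f@B1}
  B5:  IN={a@B4, c@B4, e@B3, f@B1}  OUT={a@B5, c@B5, e@B5, f@B1}
  B6:  IN={a@B5, c@B5, d@B8, e@B5, e@B6, f@B1, f@B6, f@B7}  OUT={a@B5, c@B5, d@B8, e@B6, f@B6}
  B7:  IN={a@B5, c@B5, d@B8, e@B6, f@B6}  OUT={a@B5, c@B5, d@B8, e@B6, f@B7}
  B8:  IN={a@B5, c@B5, d@B8, e@B6, f@B6, f@B7}  OUT={a@B5, c@B5, d@B8, e@B6, f@B6, f@B7}
  B9:  IN={a@B5, c@B5, d@B8, e@B6, f@B6, f@B7}  OUT={a@B5, c@B5, d@B8, e@B6, f@B9}

Merge at B2: IN[B2] = OUT[B1] = {c@B0, f@B1}
Applying B2's transfer function to that IN value gives OUT[B2] (row B2 above).

Answer: {a@B2, c@B0, f@B1}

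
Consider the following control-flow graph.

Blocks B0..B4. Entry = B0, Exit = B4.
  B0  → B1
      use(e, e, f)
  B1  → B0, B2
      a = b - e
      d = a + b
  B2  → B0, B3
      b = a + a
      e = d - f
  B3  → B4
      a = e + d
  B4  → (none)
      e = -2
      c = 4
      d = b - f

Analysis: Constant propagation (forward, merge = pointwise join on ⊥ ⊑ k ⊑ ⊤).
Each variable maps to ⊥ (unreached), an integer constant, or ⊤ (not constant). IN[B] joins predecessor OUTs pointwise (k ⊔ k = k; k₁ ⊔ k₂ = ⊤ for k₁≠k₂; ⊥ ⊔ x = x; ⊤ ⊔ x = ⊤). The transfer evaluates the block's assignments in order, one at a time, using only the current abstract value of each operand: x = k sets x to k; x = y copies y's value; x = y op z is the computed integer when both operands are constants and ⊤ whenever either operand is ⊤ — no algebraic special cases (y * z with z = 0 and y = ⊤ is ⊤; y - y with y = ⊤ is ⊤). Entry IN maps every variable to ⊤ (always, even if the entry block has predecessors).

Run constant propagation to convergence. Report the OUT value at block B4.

Fixpoint table:
  B0:  IN=(all ⊤)  OUT=(all ⊤)
  B1:  IN=(all ⊤)  OUT=(all ⊤)
  B2:  IN=(all ⊤)  OUT=(all ⊤)
  B3:  IN=(all ⊤)  OUT=(all ⊤)
  B4:  IN=(all ⊤)  OUT={c:4, e:-2; rest ⊤}

Merge at B4: IN[B4] = OUT[B3] = {a: ⊤, b: ⊤, c: ⊤, d: ⊤, e: ⊤, f: ⊤}
Applying B4's transfer function to that IN value gives OUT[B4] (row B4 above).

Answer: {a: ⊤, b: ⊤, c: 4, d: ⊤, e: -2, f: ⊤}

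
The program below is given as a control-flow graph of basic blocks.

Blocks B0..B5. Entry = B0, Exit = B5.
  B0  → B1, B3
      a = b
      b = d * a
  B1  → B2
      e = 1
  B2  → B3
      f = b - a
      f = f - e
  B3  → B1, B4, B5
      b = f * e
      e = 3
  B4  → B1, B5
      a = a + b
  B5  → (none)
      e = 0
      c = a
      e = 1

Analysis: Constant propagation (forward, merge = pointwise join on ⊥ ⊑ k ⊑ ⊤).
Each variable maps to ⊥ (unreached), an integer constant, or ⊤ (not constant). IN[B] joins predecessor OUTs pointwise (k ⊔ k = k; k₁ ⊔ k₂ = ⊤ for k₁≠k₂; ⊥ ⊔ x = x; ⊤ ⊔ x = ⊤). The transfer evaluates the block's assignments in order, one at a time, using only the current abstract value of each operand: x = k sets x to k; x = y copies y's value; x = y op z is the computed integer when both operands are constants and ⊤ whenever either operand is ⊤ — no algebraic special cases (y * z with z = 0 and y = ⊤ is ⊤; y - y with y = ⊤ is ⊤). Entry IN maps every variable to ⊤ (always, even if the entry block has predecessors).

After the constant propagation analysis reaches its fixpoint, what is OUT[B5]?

Answer: {a: ⊤, b: ⊤, c: ⊤, d: ⊤, e: 1, f: ⊤}

Derivation:
Converged values:
  B0:   IN=(all ⊤)   OUT=(all ⊤)
  B1:   IN=(all ⊤)   OUT={e:1; rest ⊤}
  B2:   IN={e:1; rest ⊤}   OUT={e:1; rest ⊤}
  B3:   IN=(all ⊤)   OUT={e:3; rest ⊤}
  B4:   IN={e:3; rest ⊤}   OUT={e:3; rest ⊤}
  B5:   IN={e:3; rest ⊤}   OUT={e:1; rest ⊤}

Merge at B5: IN[B5] = OUT[B3] ⊔ OUT[B4] = {a: ⊤, b: ⊤, c: ⊤, d: ⊤, e: 3, f: ⊤}
Applying B5's transfer function to that IN value gives OUT[B5] (row B5 above).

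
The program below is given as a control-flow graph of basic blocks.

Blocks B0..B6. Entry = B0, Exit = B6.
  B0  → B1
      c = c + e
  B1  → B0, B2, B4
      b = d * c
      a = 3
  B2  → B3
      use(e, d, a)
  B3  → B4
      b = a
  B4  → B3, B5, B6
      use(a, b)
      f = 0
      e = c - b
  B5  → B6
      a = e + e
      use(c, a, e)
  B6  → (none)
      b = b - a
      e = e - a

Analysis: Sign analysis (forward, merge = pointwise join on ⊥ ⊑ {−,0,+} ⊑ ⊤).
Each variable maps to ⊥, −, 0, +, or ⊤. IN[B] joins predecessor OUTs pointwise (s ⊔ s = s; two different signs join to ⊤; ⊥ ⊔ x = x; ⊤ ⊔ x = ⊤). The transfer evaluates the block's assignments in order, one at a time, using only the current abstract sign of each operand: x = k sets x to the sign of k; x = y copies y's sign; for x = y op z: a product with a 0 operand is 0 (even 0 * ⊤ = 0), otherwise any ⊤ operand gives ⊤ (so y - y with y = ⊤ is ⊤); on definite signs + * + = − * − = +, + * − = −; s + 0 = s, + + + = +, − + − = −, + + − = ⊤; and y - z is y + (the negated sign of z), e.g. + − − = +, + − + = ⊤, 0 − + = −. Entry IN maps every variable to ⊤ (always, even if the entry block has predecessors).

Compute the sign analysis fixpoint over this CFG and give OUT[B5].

Converged values:
  B0:   IN=(all ⊤)   OUT=(all ⊤)
  B1:   IN=(all ⊤)   OUT={a:+; rest ⊤}
  B2:   IN={a:+; rest ⊤}   OUT={a:+; rest ⊤}
  B3:   IN={a:+; rest ⊤}   OUT={a:+, b:+; rest ⊤}
  B4:   IN={a:+; rest ⊤}   OUT={a:+, f:0; rest ⊤}
  B5:   IN={a:+, f:0; rest ⊤}   OUT={f:0; rest ⊤}
  B6:   IN={f:0; rest ⊤}   OUT={f:0; rest ⊤}

Merge at B5: IN[B5] = OUT[B4] = {a: +, b: ⊤, c: ⊤, d: ⊤, e: ⊤, f: 0}
Applying B5's transfer function to that IN value gives OUT[B5] (row B5 above).

Answer: {a: ⊤, b: ⊤, c: ⊤, d: ⊤, e: ⊤, f: 0}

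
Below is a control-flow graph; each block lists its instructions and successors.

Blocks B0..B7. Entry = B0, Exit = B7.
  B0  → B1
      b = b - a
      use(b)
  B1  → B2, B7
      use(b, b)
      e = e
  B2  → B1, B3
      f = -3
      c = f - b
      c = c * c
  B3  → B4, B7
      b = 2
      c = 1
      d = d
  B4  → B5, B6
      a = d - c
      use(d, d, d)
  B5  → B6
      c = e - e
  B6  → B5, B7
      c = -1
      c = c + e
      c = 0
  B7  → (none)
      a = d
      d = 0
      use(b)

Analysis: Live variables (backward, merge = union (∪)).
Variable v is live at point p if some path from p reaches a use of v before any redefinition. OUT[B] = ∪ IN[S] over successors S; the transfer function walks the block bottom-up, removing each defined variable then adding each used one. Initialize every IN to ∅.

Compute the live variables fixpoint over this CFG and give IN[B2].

Answer: {b, d, e}

Derivation:
Fixpoint table:
  B0:   IN={a, b, d, e}   OUT={b, d, e}
  B1:   IN={b, d, e}   OUT={b, d, e}
  B2:   IN={b, d, e}   OUT={b, d, e}
  B3:   IN={d, e}   OUT={b, c, d, e}
  B4:   IN={b, c, d, e}   OUT={b, d, e}
  B5:   IN={b, d, e}   OUT={b, d, e}
  B6:   IN={b, d, e}   OUT={b, d, e}
  B7:   IN={b, d}   OUT={}

Merge at B2: OUT[B2] = IN[B1] ⊔ IN[B3] = {b, d, e}
Applying B2's transfer function to that OUT value gives IN[B2] (row B2 above).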